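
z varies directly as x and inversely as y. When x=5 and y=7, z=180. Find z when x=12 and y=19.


z = k·x/y
Solve for k using the known point: k = z·y/x = 180×7/5 = 1260/5 = 252.0000
Now evaluate at x=12, y=19:
z = k × 12 / 19 = (1260 × 12) / (5 × 19) = 15120/95
≈ 159.1579

159.1579


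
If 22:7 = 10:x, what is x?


Cross multiply: 22 × x = 7 × 10
22x = 70
x = 70 / 22
= 3.18

3.18


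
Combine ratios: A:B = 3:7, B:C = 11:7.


Match B: multiply A:B by 11 → 33:77
Multiply B:C by 7 → 77:49
Combined: 33:77:49
GCD = 1
= 33:77:49

33:77:49


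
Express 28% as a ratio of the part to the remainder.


28% means 28 parts out of 100; remainder = 72
Part : remainder = 28:72
GCD = 4
= 7:18

7:18


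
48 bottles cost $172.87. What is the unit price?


Unit rate = total / quantity
= 172.87 / 48
= $3.60 per unit

$3.60 per unit


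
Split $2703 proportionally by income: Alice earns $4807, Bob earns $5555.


Total income = 4807 + 5555 = $10362
Alice: $2703 × 4807/10362 = $1253.94
Bob: $2703 × 5555/10362 = $1449.06
= Alice: $1253.94, Bob: $1449.06

Alice: $1253.94, Bob: $1449.06


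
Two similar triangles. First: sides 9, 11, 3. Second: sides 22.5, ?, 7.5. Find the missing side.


Scale factor = 22.5/9 = 2.5
Missing side = 11 × 2.5
= 27.5

27.5


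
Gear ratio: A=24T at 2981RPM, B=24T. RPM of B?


Gear ratio = 24:24 = 1:1
RPM_B = RPM_A × (teeth_A / teeth_B)
= 2981 × (24/24)
= 2981.0 RPM

2981.0 RPM


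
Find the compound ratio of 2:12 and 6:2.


Compound ratio = (2×6) : (12×2)
= 12:24
GCD = 12
= 1:2

1:2


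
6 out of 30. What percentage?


Percentage = (part / whole) × 100
= (6 / 30) × 100
= 20.00%

20.00%


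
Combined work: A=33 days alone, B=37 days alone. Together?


Rate of A = 1/33 per day
Rate of B = 1/37 per day
Combined rate = 1/33 + 1/37 = 70/1221 ≈ 0.0573 per day
Days = 1 / combined rate = 1221/70
≈ 17.44 days

17.44 days


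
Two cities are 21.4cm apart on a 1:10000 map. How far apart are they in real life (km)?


Real distance = map distance × scale
= 21.4cm × 10000
= 214000 cm = 2140.0 m
= 2.140 km

2.140 km


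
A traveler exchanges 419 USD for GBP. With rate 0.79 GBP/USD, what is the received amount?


Amount × rate = 419 × 0.79
= 331.01 GBP

331.01 GBP


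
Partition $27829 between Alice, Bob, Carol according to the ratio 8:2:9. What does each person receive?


Total parts = 8 + 2 + 9 = 19
Alice: 27829 × 8/19 = 11717.47
Bob: 27829 × 2/19 = 2929.37
Carol: 27829 × 9/19 = 13182.16
= Alice: $11717.47, Bob: $2929.37, Carol: $13182.16

Alice: $11717.47, Bob: $2929.37, Carol: $13182.16


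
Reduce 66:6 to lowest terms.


GCD(66, 6) = 6
66/6 : 6/6
= 11:1

11:1


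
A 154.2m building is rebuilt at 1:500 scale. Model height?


Model size = real / scale
= 154.2 / 500
= 0.3084 m

0.3084 m


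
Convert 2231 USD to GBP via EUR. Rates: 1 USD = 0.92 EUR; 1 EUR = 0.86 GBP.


Step 1: 2231 USD × 0.92 = 2052.52 EUR
Step 2: 2052.52 EUR × 0.86 = 1765.17 GBP
Implied rate USD→GBP = 0.92 × 0.86 = 0.7912
= 1765.17 GBP

1765.17 GBP


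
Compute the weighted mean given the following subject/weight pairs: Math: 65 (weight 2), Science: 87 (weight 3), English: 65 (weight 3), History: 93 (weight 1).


Numerator = 65×2 + 87×3 + 65×3 + 93×1
= 130 + 261 + 195 + 93
= 679
Total weight = 9
Weighted avg = 679/9
= 75.44

75.44


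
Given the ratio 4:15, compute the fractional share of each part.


Total parts = 4 + 15 = 19
First part: 4/19 = 4/19
Second part: 15/19 = 15/19
= 4/19 and 15/19

4/19 and 15/19


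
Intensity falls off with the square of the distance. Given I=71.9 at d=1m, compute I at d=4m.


I₁d₁² = I₂d₂²
I₂ = I₁ × (d₁/d₂)²
= 71.9 × (1/4)²
= 71.9 × 1/16
= 71.9/16
≈ 4.4938

4.4938


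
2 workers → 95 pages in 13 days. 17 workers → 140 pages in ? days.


Days ∝ work / workers, so d₂ = d₁ × (m₁/m₂) × (w₂/w₁)
Workers factor (inverse): 2/17 ≈ 0.1176
Work factor (direct): 140/95 ≈ 1.4737
d₂ = 13 × 2/17 × 140/95 = (13 × 2 × 140) / (17 × 95) = 3640/1615
≈ 2.25 days

2.25 days


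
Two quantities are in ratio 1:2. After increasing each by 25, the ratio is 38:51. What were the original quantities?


Let A = 1k, B = 2k.
(1k + 25) / (2k + 25) = 38/51
Cross-multiply: 51(1k + 25) = 38(2k + 25)
51k + 1275 = 76k + 950
51k - 76k = 950 - 1275
-25k = -325
k = -325/-25 = 13
A = 1×13 = 13, B = 2×13 = 26
= A = 13, B = 26

A = 13, B = 26


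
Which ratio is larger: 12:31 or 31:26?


12/31 = 0.3871
31/26 = 1.1923
0.3871 < 1.1923, so 12:31 is less
= 31:26

31:26


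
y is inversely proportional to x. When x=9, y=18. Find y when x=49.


Inverse proportion: x × y = constant
k = 9 × 18 = 162
y₂ = k / 49 = 162 / 49
= 3.31

3.31


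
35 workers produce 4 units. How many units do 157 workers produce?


Direct proportion: y/x = constant
k = 4/35 ≈ 0.1143
y₂ = k × 157 = 4 × 157 / 35 = 628/35
≈ 17.94

17.94


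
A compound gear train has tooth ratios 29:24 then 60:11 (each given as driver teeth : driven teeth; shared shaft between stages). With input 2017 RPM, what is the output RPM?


Stage 1: RPM_B = RPM_A × t_A/t_B = 2017 × 29/24 = 58493/24 ≈ 2437.21
B and C share a shaft → RPM_C = RPM_B
Stage 2: RPM_D = RPM_C × t_C/t_D = RPM_A × (t_A×t_C)/(t_B×t_D)
Overall ratio = (29×60)/(24×11) = 1740/264
RPM_D = 2017 × 1740/264 = 3509580/264
≈ 13293.86 RPM

13293.86 RPM


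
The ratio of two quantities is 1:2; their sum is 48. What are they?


Let A = 1k, B = 2k.
1k + 2k = 48
3k = 48 → k = 48/3 = 16
A = 1×16 = 16, B = 2×16 = 32
= A = 16, B = 32

A = 16, B = 32


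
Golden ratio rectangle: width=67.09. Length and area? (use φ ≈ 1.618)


φ = (1 + √5) / 2 ≈ 1.618
Length = width × φ = 67.09 × 1.618 = 108.55162
≈ 108.55
Area = width × length = 67.09 × 108.55162 = 7282.7281858 ≈ 7282.73
= Length: 108.55, Area: 7282.73

Length: 108.55, Area: 7282.73


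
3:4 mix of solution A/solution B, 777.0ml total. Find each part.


Total parts = 3 + 4 = 7
solution A: 777.0 × 3/7 = 333.0ml
solution B: 777.0 × 4/7 = 444.0ml
= 333.0ml and 444.0ml

333.0ml and 444.0ml


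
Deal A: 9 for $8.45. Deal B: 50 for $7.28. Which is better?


Deal A: $8.45/9 = $0.9389/unit
Deal B: $7.28/50 = $0.1456/unit
B is cheaper per unit
= Deal B

Deal B


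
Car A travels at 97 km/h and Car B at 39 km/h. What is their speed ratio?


Ratio = 97:39
GCD = 1
Simplified = 97:39
Time ratio (same distance) = 39:97
Speed ratio = 97:39

97:39


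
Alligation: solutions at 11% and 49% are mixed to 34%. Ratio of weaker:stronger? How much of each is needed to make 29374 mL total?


Let x parts of 11% mix with y parts of 49%.
11x + 49y = 34(x + y)
11x + 49y = 34x + 34y
x(11 - 34) = y(34 - 49)
x/y = (49 - 34)/(34 - 11) = 15/23
Simplify: 15:23
Total parts = 38; one part = 29374/38 = 773.00 mL
11% solution: 15×773.00 = 11595.00 mL
49% solution: 23×773.00 = 17779.00 mL
= ratio 15:23; 11595.00 mL and 17779.00 mL

ratio 15:23; 11595.00 mL and 17779.00 mL


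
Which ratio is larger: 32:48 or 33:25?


32/48 = 0.6667
33/25 = 1.3200
0.6667 < 1.3200, so 32:48 is less
= 33:25

33:25


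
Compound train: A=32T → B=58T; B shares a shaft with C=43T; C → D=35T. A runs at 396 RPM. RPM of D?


Stage 1: RPM_B = RPM_A × t_A/t_B = 396 × 32/58 = 12672/58 ≈ 218.48
B and C share a shaft → RPM_C = RPM_B
Stage 2: RPM_D = RPM_C × t_C/t_D = RPM_A × (t_A×t_C)/(t_B×t_D)
Overall ratio = (32×43)/(58×35) = 1376/2030
RPM_D = 396 × 1376/2030 = 544896/2030
≈ 268.42 RPM

268.42 RPM


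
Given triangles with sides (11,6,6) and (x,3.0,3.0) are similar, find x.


Scale factor = 3.0/6 = 0.5
Missing side = 11 × 0.5
= 5.5

5.5


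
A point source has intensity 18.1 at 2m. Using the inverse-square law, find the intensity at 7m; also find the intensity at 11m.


I₁d₁² = I₂d₂²
I at 7m = 18.1 × (2/7)² = 18.1 × 4/49 = 72.4/49 ≈ 1.4776
I at 11m = 18.1 × (2/11)² = 18.1 × 4/121 = 72.4/121 ≈ 0.5983
= 1.4776 and 0.5983

1.4776 and 0.5983


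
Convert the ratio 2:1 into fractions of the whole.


Total parts = 2 + 1 = 3
First part: 2/3 = 2/3
Second part: 1/3 = 1/3
= 2/3 and 1/3

2/3 and 1/3


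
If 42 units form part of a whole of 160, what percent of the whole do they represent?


Percentage = (part / whole) × 100
= (42 / 160) × 100
= 26.25%

26.25%


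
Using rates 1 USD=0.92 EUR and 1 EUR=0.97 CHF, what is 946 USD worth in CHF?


Step 1: 946 USD × 0.92 = 870.32 EUR
Step 2: 870.32 EUR × 0.97 = 844.21 CHF
Implied rate USD→CHF = 0.92 × 0.97 = 0.8924
= 844.21 CHF

844.21 CHF


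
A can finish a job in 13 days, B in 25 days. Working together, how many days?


Rate of A = 1/13 per day
Rate of B = 1/25 per day
Combined rate = 1/13 + 1/25 = 38/325 ≈ 0.1169 per day
Days = 1 / combined rate = 325/38
≈ 8.55 days

8.55 days


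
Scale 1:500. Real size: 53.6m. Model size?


Model size = real / scale
= 53.6 / 500
= 0.1072 m

0.1072 m


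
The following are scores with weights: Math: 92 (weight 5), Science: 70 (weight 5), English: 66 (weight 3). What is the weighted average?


Numerator = 92×5 + 70×5 + 66×3
= 460 + 350 + 198
= 1008
Total weight = 13
Weighted avg = 1008/13
= 77.54

77.54


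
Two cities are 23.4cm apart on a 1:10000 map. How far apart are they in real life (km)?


Real distance = map distance × scale
= 23.4cm × 10000
= 234000 cm = 2340.0 m
= 2.340 km

2.340 km


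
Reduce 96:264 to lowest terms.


GCD(96, 264) = 24
96/24 : 264/24
= 4:11

4:11


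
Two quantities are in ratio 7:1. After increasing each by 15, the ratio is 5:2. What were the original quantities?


Let A = 7k, B = 1k.
(7k + 15) / (1k + 15) = 5/2
Cross-multiply: 2(7k + 15) = 5(1k + 15)
14k + 30 = 5k + 75
14k - 5k = 75 - 30
9k = 45
k = 45/9 = 5
A = 7×5 = 35, B = 1×5 = 5
= A = 35, B = 5

A = 35, B = 5


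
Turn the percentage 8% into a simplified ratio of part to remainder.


8% means 8 parts out of 100; remainder = 92
Part : remainder = 8:92
GCD = 4
= 2:23

2:23


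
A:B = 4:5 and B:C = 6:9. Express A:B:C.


Match B: multiply A:B by 6 → 24:30
Multiply B:C by 5 → 30:45
Combined: 24:30:45
GCD = 3
= 8:10:15

8:10:15


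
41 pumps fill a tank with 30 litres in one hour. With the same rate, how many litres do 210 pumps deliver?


Direct proportion: y/x = constant
k = 30/41 ≈ 0.7317
y₂ = k × 210 = 30 × 210 / 41 = 6300/41
≈ 153.66

153.66


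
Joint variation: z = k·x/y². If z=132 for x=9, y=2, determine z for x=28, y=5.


z = k·x/y²
Solve for k using the known point: k = z·y²/x = 132×4/9 = 528/9 ≈ 58.6667
Now evaluate at x=28, y=5:
z = k × 28 / 25 = (528 × 28) / (9 × 25) = 14784/225
≈ 65.7067

65.7067


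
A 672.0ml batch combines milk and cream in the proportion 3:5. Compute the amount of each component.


Total parts = 3 + 5 = 8
milk: 672.0 × 3/8 = 252.0ml
cream: 672.0 × 5/8 = 420.0ml
= 252.0ml and 420.0ml

252.0ml and 420.0ml


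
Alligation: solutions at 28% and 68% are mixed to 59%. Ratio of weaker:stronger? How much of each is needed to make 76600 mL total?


Let x parts of 28% mix with y parts of 68%.
28x + 68y = 59(x + y)
28x + 68y = 59x + 59y
x(28 - 59) = y(59 - 68)
x/y = (68 - 59)/(59 - 28) = 9/31
Simplify: 9:31
Total parts = 40; one part = 76600/40 = 1915.00 mL
28% solution: 9×1915.00 = 17235.00 mL
68% solution: 31×1915.00 = 59365.00 mL
= ratio 9:31; 17235.00 mL and 59365.00 mL

ratio 9:31; 17235.00 mL and 59365.00 mL


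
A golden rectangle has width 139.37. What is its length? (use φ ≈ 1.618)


φ = (1 + √5) / 2 ≈ 1.618
Length = width × φ = 139.37 × 1.618 = 225.50066
≈ 225.50

225.50


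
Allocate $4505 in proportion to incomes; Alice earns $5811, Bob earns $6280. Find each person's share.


Total income = 5811 + 6280 = $12091
Alice: $4505 × 5811/12091 = $2165.13
Bob: $4505 × 6280/12091 = $2339.87
= Alice: $2165.13, Bob: $2339.87

Alice: $2165.13, Bob: $2339.87


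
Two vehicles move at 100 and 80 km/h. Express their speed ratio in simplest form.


Ratio = 100:80
GCD = 20
Simplified = 5:4
Time ratio (same distance) = 4:5
Speed ratio = 5:4

5:4


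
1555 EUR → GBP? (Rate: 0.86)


Amount × rate = 1555 × 0.86
= 1337.30 GBP

1337.30 GBP


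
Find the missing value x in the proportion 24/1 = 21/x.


Cross multiply: 24 × x = 1 × 21
24x = 21
x = 21 / 24
= 0.88

0.88


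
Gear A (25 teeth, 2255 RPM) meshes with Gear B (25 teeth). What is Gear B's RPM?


Gear ratio = 25:25 = 1:1
RPM_B = RPM_A × (teeth_A / teeth_B)
= 2255 × (25/25)
= 2255.0 RPM

2255.0 RPM


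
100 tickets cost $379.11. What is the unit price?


Unit rate = total / quantity
= 379.11 / 100
= $3.79 per unit

$3.79 per unit


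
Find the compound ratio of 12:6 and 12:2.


Compound ratio = (12×12) : (6×2)
= 144:12
GCD = 12
= 12:1

12:1


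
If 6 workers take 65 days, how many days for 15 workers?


Inverse proportion: x × y = constant
k = 6 × 65 = 390
y₂ = k / 15 = 390 / 15
= 26.00

26.00


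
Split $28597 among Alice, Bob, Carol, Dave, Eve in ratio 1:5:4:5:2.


Total parts = 1 + 5 + 4 + 5 + 2 = 17
Alice: 28597 × 1/17 = 1682.18
Bob: 28597 × 5/17 = 8410.88
Carol: 28597 × 4/17 = 6728.71
Dave: 28597 × 5/17 = 8410.88
Eve: 28597 × 2/17 = 3364.35
= Alice: $1682.18, Bob: $8410.88, Carol: $6728.71, Dave: $8410.88, Eve: $3364.35

Alice: $1682.18, Bob: $8410.88, Carol: $6728.71, Dave: $8410.88, Eve: $3364.35


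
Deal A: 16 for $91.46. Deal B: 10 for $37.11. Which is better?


Deal A: $91.46/16 = $5.7163/unit
Deal B: $37.11/10 = $3.7110/unit
B is cheaper per unit
= Deal B

Deal B


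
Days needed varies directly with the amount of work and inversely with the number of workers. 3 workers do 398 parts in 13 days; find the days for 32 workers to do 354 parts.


Days ∝ work / workers, so d₂ = d₁ × (m₁/m₂) × (w₂/w₁)
Workers factor (inverse): 3/32 ≈ 0.0938
Work factor (direct): 354/398 ≈ 0.8894
d₂ = 13 × 3/32 × 354/398 = (13 × 3 × 354) / (32 × 398) = 13806/12736
≈ 1.08 days

1.08 days


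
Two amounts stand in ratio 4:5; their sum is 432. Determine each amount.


Let A = 4k, B = 5k.
4k + 5k = 432
9k = 432 → k = 432/9 = 48
A = 4×48 = 192, B = 5×48 = 240
= A = 192, B = 240

A = 192, B = 240


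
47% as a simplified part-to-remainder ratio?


47% means 47 parts out of 100; remainder = 53
Part : remainder = 47:53
GCD = 1
= 47:53

47:53


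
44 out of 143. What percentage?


Percentage = (part / whole) × 100
= (44 / 143) × 100
≈ 30.77%

30.77%


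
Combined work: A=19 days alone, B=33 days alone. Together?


Rate of A = 1/19 per day
Rate of B = 1/33 per day
Combined rate = 1/19 + 1/33 = 52/627 ≈ 0.0829 per day
Days = 1 / combined rate = 627/52
≈ 12.06 days

12.06 days


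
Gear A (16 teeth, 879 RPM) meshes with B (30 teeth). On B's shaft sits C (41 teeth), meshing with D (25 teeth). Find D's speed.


Stage 1: RPM_B = RPM_A × t_A/t_B = 879 × 16/30 = 14064/30 = 468.80
B and C share a shaft → RPM_C = RPM_B
Stage 2: RPM_D = RPM_C × t_C/t_D = RPM_A × (t_A×t_C)/(t_B×t_D)
Overall ratio = (16×41)/(30×25) = 656/750
RPM_D = 879 × 656/750 = 576624/750
≈ 768.83 RPM

768.83 RPM


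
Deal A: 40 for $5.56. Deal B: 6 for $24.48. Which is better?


Deal A: $5.56/40 = $0.1390/unit
Deal B: $24.48/6 = $4.0800/unit
A is cheaper per unit
= Deal A

Deal A


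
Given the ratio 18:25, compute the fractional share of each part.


Total parts = 18 + 25 = 43
First part: 18/43 = 18/43
Second part: 25/43 = 25/43
= 18/43 and 25/43

18/43 and 25/43


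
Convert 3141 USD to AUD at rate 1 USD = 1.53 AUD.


Amount × rate = 3141 × 1.53
= 4805.73 AUD

4805.73 AUD


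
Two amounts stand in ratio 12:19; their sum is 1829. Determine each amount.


Let A = 12k, B = 19k.
12k + 19k = 1829
31k = 1829 → k = 1829/31 = 59
A = 12×59 = 708, B = 19×59 = 1121
= A = 708, B = 1121

A = 708, B = 1121


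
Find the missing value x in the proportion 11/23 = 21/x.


Cross multiply: 11 × x = 23 × 21
11x = 483
x = 483 / 11
= 43.91

43.91


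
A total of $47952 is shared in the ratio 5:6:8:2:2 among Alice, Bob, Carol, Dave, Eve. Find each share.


Total parts = 5 + 6 + 8 + 2 + 2 = 23
Alice: 47952 × 5/23 = 10424.35
Bob: 47952 × 6/23 = 12509.22
Carol: 47952 × 8/23 = 16678.96
Dave: 47952 × 2/23 = 4169.74
Eve: 47952 × 2/23 = 4169.74
= Alice: $10424.35, Bob: $12509.22, Carol: $16678.96, Dave: $4169.74, Eve: $4169.74

Alice: $10424.35, Bob: $12509.22, Carol: $16678.96, Dave: $4169.74, Eve: $4169.74


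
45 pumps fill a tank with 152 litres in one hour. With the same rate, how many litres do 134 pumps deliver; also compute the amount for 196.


Direct proportion: y/x = constant
k = 152/45 ≈ 3.3778
y at x=134: k × 134 = 152 × 134 / 45 = 20368/45 ≈ 452.62
y at x=196: k × 196 = 152 × 196 / 45 = 29792/45 ≈ 662.04
= 452.62 and 662.04

452.62 and 662.04


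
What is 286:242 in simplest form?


GCD(286, 242) = 22
286/22 : 242/22
= 13:11

13:11


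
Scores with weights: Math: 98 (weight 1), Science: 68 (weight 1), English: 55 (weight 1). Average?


Numerator = 98×1 + 68×1 + 55×1
= 98 + 68 + 55
= 221
Total weight = 3
Weighted avg = 221/3
= 73.67

73.67


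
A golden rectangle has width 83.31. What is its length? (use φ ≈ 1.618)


φ = (1 + √5) / 2 ≈ 1.618
Length = width × φ = 83.31 × 1.618 = 134.79558
≈ 134.80

134.80


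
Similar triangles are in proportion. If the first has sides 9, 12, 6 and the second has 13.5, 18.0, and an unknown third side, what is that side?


Scale factor = 13.5/9 = 1.5
Missing side = 6 × 1.5
= 9.0

9.0


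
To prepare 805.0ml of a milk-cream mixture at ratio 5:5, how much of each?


Total parts = 5 + 5 = 10
milk: 805.0 × 5/10 = 402.5ml
cream: 805.0 × 5/10 = 402.5ml
= 402.5ml and 402.5ml

402.5ml and 402.5ml


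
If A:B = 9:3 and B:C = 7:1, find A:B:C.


Match B: multiply A:B by 7 → 63:21
Multiply B:C by 3 → 21:3
Combined: 63:21:3
GCD = 3
= 21:7:1

21:7:1


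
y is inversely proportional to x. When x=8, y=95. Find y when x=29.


Inverse proportion: x × y = constant
k = 8 × 95 = 760
y₂ = k / 29 = 760 / 29
= 26.21

26.21


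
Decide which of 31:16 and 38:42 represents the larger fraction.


31/16 = 1.9375
38/42 = 0.9048
1.9375 > 0.9048, so 31:16 is greater
= 31:16

31:16


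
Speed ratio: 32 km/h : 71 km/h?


Ratio = 32:71
GCD = 1
Simplified = 32:71
Time ratio (same distance) = 71:32
Speed ratio = 32:71

32:71


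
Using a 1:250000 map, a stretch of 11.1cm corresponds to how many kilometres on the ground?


Real distance = map distance × scale
= 11.1cm × 250000
= 2775000 cm = 27750.0 m
= 27.750 km

27.750 km


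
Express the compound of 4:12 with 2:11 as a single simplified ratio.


Compound ratio = (4×2) : (12×11)
= 8:132
GCD = 4
= 2:33

2:33


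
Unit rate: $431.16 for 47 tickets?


Unit rate = total / quantity
= 431.16 / 47
= $9.17 per unit

$9.17 per unit


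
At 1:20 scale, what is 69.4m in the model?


Model size = real / scale
= 69.4 / 20
= 3.4700 m

3.4700 m


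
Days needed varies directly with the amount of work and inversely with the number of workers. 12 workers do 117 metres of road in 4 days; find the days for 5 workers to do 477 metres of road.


Days ∝ work / workers, so d₂ = d₁ × (m₁/m₂) × (w₂/w₁)
Workers factor (inverse): 12/5 = 2.4000
Work factor (direct): 477/117 ≈ 4.0769
d₂ = 4 × 12/5 × 477/117 = (4 × 12 × 477) / (5 × 117) = 22896/585
≈ 39.14 days

39.14 days


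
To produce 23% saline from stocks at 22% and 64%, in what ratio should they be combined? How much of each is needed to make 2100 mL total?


Let x parts of 22% mix with y parts of 64%.
22x + 64y = 23(x + y)
22x + 64y = 23x + 23y
x(22 - 23) = y(23 - 64)
x/y = (64 - 23)/(23 - 22) = 41/1
Simplify: 41:1
Total parts = 42; one part = 2100/42 = 50.00 mL
22% solution: 41×50.00 = 2050.00 mL
64% solution: 1×50.00 = 50.00 mL
= ratio 41:1; 2050.00 mL and 50.00 mL

ratio 41:1; 2050.00 mL and 50.00 mL


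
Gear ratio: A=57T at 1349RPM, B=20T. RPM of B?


Gear ratio = 57:20 = 57:20
RPM_B = RPM_A × (teeth_A / teeth_B)
= 1349 × (57/20)
= 3844.7 RPM

3844.7 RPM


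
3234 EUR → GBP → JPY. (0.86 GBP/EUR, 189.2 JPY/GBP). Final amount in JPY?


Step 1: 3234 EUR × 0.86 = 2781.24 GBP
Step 2: 2781.24 GBP × 189.2 = 526210.61 JPY
Implied rate EUR→JPY = 0.86 × 189.2 = 162.7120
= 526210.61 JPY

526210.61 JPY


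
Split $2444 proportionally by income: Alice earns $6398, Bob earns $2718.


Total income = 6398 + 2718 = $9116
Alice: $2444 × 6398/9116 = $1715.30
Bob: $2444 × 2718/9116 = $728.70
= Alice: $1715.30, Bob: $728.70

Alice: $1715.30, Bob: $728.70


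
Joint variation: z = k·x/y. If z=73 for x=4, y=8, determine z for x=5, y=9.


z = k·x/y
Solve for k using the known point: k = z·y/x = 73×8/4 = 584/4 = 146.0000
Now evaluate at x=5, y=9:
z = k × 5 / 9 = (584 × 5) / (4 × 9) = 2920/36
≈ 81.1111

81.1111


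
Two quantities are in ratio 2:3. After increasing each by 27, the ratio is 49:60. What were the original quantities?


Let A = 2k, B = 3k.
(2k + 27) / (3k + 27) = 49/60
Cross-multiply: 60(2k + 27) = 49(3k + 27)
120k + 1620 = 147k + 1323
120k - 147k = 1323 - 1620
-27k = -297
k = -297/-27 = 11
A = 2×11 = 22, B = 3×11 = 33
= A = 22, B = 33

A = 22, B = 33


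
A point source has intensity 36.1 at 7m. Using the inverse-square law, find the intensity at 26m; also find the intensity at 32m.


I₁d₁² = I₂d₂²
I at 26m = 36.1 × (7/26)² = 36.1 × 49/676 = 1768.9/676 ≈ 2.6167
I at 32m = 36.1 × (7/32)² = 36.1 × 49/1024 = 1768.9/1024 ≈ 1.7274
= 2.6167 and 1.7274

2.6167 and 1.7274


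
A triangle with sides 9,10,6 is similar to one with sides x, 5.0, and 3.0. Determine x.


Scale factor = 5.0/10 = 0.5
Missing side = 9 × 0.5
= 4.5

4.5


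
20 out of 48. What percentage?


Percentage = (part / whole) × 100
= (20 / 48) × 100
≈ 41.67%

41.67%


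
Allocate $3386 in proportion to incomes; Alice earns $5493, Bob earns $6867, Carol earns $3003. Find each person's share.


Total income = 5493 + 6867 + 3003 = $15363
Alice: $3386 × 5493/15363 = $1210.66
Bob: $3386 × 6867/15363 = $1513.48
Carol: $3386 × 3003/15363 = $661.86
= Alice: $1210.66, Bob: $1513.48, Carol: $661.86

Alice: $1210.66, Bob: $1513.48, Carol: $661.86


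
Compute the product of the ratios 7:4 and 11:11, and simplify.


Compound ratio = (7×11) : (4×11)
= 77:44
GCD = 11
= 7:4

7:4


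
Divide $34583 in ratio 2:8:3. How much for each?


Total parts = 2 + 8 + 3 = 13
Part 1: 34583 × 2/13 = 5320.46
Part 2: 34583 × 8/13 = 21281.85
Part 3: 34583 × 3/13 = 7980.69
= Part 1: $5320.46, Part 2: $21281.85, Part 3: $7980.69

Part 1: $5320.46, Part 2: $21281.85, Part 3: $7980.69


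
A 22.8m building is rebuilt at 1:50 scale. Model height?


Model size = real / scale
= 22.8 / 50
= 0.4560 m

0.4560 m


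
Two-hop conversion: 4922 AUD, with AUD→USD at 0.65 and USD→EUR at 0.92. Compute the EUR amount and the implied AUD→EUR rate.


Step 1: 4922 AUD × 0.65 = 3199.30 USD
Step 2: 3199.30 USD × 0.92 = 2943.36 EUR
Implied rate AUD→EUR = 0.65 × 0.92 = 0.5980
= 2943.36 EUR; implied rate 0.5980 EUR/AUD

2943.36 EUR; implied rate 0.5980 EUR/AUD


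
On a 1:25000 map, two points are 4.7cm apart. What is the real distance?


Real distance = map distance × scale
= 4.7cm × 25000
= 117500 cm = 1175.0 m
= 1.175 km

1.175 km


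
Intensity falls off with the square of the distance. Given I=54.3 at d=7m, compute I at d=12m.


I₁d₁² = I₂d₂²
I₂ = I₁ × (d₁/d₂)²
= 54.3 × (7/12)²
= 54.3 × 49/144
= 2660.7/144
≈ 18.4771

18.4771


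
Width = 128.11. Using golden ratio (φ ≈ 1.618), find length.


φ = (1 + √5) / 2 ≈ 1.618
Length = width × φ = 128.11 × 1.618 = 207.28198
≈ 207.28

207.28


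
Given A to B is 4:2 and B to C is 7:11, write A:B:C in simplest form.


Match B: multiply A:B by 7 → 28:14
Multiply B:C by 2 → 14:22
Combined: 28:14:22
GCD = 2
= 14:7:11

14:7:11


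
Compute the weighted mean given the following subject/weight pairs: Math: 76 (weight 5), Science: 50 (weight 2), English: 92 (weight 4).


Numerator = 76×5 + 50×2 + 92×4
= 380 + 100 + 368
= 848
Total weight = 11
Weighted avg = 848/11
= 77.09

77.09


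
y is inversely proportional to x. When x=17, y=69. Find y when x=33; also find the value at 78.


Inverse proportion: x × y = constant
k = 17 × 69 = 1173
At x=33: k/33 = 35.55
At x=78: k/78 = 15.04
= 35.55 and 15.04

35.55 and 15.04


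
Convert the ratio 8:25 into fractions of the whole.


Total parts = 8 + 25 = 33
First part: 8/33 = 8/33
Second part: 25/33 = 25/33
= 8/33 and 25/33

8/33 and 25/33


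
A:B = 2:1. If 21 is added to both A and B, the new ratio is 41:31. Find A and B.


Let A = 2k, B = 1k.
(2k + 21) / (1k + 21) = 41/31
Cross-multiply: 31(2k + 21) = 41(1k + 21)
62k + 651 = 41k + 861
62k - 41k = 861 - 651
21k = 210
k = 210/21 = 10
A = 2×10 = 20, B = 1×10 = 10
= A = 20, B = 10

A = 20, B = 10


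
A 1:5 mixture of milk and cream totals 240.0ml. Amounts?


Total parts = 1 + 5 = 6
milk: 240.0 × 1/6 = 40.0ml
cream: 240.0 × 5/6 = 200.0ml
= 40.0ml and 200.0ml

40.0ml and 200.0ml


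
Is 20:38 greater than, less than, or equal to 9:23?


20/38 = 0.5263
9/23 = 0.3913
0.5263 > 0.3913, so 20:38 is greater
= greater than

greater than


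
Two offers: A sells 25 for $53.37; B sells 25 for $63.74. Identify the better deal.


Deal A: $53.37/25 = $2.1348/unit
Deal B: $63.74/25 = $2.5496/unit
A is cheaper per unit
= Deal A

Deal A


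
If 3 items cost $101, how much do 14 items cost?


Direct proportion: y/x = constant
k = 101/3 ≈ 33.6667
y₂ = k × 14 = 101 × 14 / 3 = 1414/3
≈ 471.33

471.33


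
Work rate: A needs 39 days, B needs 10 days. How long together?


Rate of A = 1/39 per day
Rate of B = 1/10 per day
Combined rate = 1/39 + 1/10 = 49/390 ≈ 0.1256 per day
Days = 1 / combined rate = 390/49
≈ 7.96 days

7.96 days


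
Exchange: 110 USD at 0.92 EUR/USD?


Amount × rate = 110 × 0.92
= 101.20 EUR

101.20 EUR


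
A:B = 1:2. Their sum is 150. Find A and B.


Let A = 1k, B = 2k.
1k + 2k = 150
3k = 150 → k = 150/3 = 50
A = 1×50 = 50, B = 2×50 = 100
= A = 50, B = 100

A = 50, B = 100


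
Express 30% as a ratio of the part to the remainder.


30% means 30 parts out of 100; remainder = 70
Part : remainder = 30:70
GCD = 10
= 3:7

3:7


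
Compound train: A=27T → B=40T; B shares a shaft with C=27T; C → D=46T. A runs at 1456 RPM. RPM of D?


Stage 1: RPM_B = RPM_A × t_A/t_B = 1456 × 27/40 = 39312/40 = 982.80
B and C share a shaft → RPM_C = RPM_B
Stage 2: RPM_D = RPM_C × t_C/t_D = RPM_A × (t_A×t_C)/(t_B×t_D)
Overall ratio = (27×27)/(40×46) = 729/1840
RPM_D = 1456 × 729/1840 = 1061424/1840
≈ 576.86 RPM

576.86 RPM


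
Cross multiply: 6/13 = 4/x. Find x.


Cross multiply: 6 × x = 13 × 4
6x = 52
x = 52 / 6
= 8.67

8.67


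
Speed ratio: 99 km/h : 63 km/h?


Ratio = 99:63
GCD = 9
Simplified = 11:7
Time ratio (same distance) = 7:11
Speed ratio = 11:7

11:7


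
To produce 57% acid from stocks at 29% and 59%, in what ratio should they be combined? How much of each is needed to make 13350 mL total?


Let x parts of 29% mix with y parts of 59%.
29x + 59y = 57(x + y)
29x + 59y = 57x + 57y
x(29 - 57) = y(57 - 59)
x/y = (59 - 57)/(57 - 29) = 2/28
Simplify: 1:14
Total parts = 15; one part = 13350/15 = 890.00 mL
29% solution: 1×890.00 = 890.00 mL
59% solution: 14×890.00 = 12460.00 mL
= ratio 1:14; 890.00 mL and 12460.00 mL

ratio 1:14; 890.00 mL and 12460.00 mL


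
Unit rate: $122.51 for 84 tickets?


Unit rate = total / quantity
= 122.51 / 84
= $1.46 per unit

$1.46 per unit


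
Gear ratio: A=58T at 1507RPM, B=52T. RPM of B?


Gear ratio = 58:52 = 29:26
RPM_B = RPM_A × (teeth_A / teeth_B)
= 1507 × (58/52)
= 1680.9 RPM

1680.9 RPM


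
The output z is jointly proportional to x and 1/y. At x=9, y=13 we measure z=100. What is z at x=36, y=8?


z = k·x/y
Solve for k using the known point: k = z·y/x = 100×13/9 = 1300/9 ≈ 144.4444
Now evaluate at x=36, y=8:
z = k × 36 / 8 = (1300 × 36) / (9 × 8) = 46800/72
= 650.0000

650.0000


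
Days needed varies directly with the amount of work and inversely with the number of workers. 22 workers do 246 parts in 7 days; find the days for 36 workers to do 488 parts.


Days ∝ work / workers, so d₂ = d₁ × (m₁/m₂) × (w₂/w₁)
Workers factor (inverse): 22/36 ≈ 0.6111
Work factor (direct): 488/246 ≈ 1.9837
d₂ = 7 × 22/36 × 488/246 = (7 × 22 × 488) / (36 × 246) = 75152/8856
≈ 8.49 days

8.49 days


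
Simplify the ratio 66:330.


GCD(66, 330) = 66
66/66 : 330/66
= 1:5

1:5


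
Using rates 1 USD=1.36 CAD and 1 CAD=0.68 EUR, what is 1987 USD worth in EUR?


Step 1: 1987 USD × 1.36 = 2702.32 CAD
Step 2: 2702.32 CAD × 0.68 = 1837.58 EUR
Implied rate USD→EUR = 1.36 × 0.68 = 0.9248
= 1837.58 EUR

1837.58 EUR


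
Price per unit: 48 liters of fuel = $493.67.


Unit rate = total / quantity
= 493.67 / 48
= $10.28 per unit

$10.28 per unit


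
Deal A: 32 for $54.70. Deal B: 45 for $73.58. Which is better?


Deal A: $54.70/32 = $1.7094/unit
Deal B: $73.58/45 = $1.6351/unit
B is cheaper per unit
= Deal B

Deal B


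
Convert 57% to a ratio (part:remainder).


57% means 57 parts out of 100; remainder = 43
Part : remainder = 57:43
GCD = 1
= 57:43

57:43


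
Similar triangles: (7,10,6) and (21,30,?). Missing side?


Scale factor = 21/7 = 3
Missing side = 6 × 3
= 18.0

18.0


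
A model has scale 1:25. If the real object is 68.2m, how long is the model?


Model size = real / scale
= 68.2 / 25
= 2.7280 m

2.7280 m


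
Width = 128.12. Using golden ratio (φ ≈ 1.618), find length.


φ = (1 + √5) / 2 ≈ 1.618
Length = width × φ = 128.12 × 1.618 = 207.29816
≈ 207.30

207.30


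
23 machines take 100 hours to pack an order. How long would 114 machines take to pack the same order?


Inverse proportion: x × y = constant
k = 23 × 100 = 2300
y₂ = k / 114 = 2300 / 114
= 20.18

20.18


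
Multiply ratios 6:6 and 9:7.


Compound ratio = (6×9) : (6×7)
= 54:42
GCD = 6
= 9:7

9:7


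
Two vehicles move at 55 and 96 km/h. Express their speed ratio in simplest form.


Ratio = 55:96
GCD = 1
Simplified = 55:96
Time ratio (same distance) = 96:55
Speed ratio = 55:96

55:96


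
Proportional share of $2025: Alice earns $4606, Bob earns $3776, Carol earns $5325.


Total income = 4606 + 3776 + 5325 = $13707
Alice: $2025 × 4606/13707 = $680.47
Bob: $2025 × 3776/13707 = $557.85
Carol: $2025 × 5325/13707 = $786.69
= Alice: $680.47, Bob: $557.85, Carol: $786.69

Alice: $680.47, Bob: $557.85, Carol: $786.69


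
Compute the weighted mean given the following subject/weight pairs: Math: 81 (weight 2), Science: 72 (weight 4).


Numerator = 81×2 + 72×4
= 162 + 288
= 450
Total weight = 6
Weighted avg = 450/6
= 75.00

75.00


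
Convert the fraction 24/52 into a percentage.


Percentage = (part / whole) × 100
= (24 / 52) × 100
≈ 46.15%

46.15%


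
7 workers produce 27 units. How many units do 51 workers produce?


Direct proportion: y/x = constant
k = 27/7 ≈ 3.8571
y₂ = k × 51 = 27 × 51 / 7 = 1377/7
≈ 196.71

196.71


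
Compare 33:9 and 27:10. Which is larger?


33/9 = 3.6667
27/10 = 2.7000
3.6667 > 2.7000, so 33:9 is greater
= 33:9

33:9


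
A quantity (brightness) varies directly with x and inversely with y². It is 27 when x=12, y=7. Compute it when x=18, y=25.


z = k·x/y²
Solve for k using the known point: k = z·y²/x = 27×49/12 = 1323/12 = 110.2500
Now evaluate at x=18, y=25:
z = k × 18 / 625 = (1323 × 18) / (12 × 625) = 23814/7500
= 3.1752

3.1752


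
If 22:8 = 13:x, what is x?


Cross multiply: 22 × x = 8 × 13
22x = 104
x = 104 / 22
= 4.73

4.73


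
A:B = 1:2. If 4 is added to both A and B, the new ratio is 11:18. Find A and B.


Let A = 1k, B = 2k.
(1k + 4) / (2k + 4) = 11/18
Cross-multiply: 18(1k + 4) = 11(2k + 4)
18k + 72 = 22k + 44
18k - 22k = 44 - 72
-4k = -28
k = -28/-4 = 7
A = 1×7 = 7, B = 2×7 = 14
= A = 7, B = 14

A = 7, B = 14


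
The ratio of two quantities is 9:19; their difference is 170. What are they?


Let A = 9k, B = 19k.
19k - 9k = 170
10k = 170 → k = 170/10 = 17
A = 9×17 = 153, B = 19×17 = 323
= A = 153, B = 323

A = 153, B = 323


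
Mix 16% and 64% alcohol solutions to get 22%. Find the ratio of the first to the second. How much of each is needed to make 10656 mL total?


Let x parts of 16% mix with y parts of 64%.
16x + 64y = 22(x + y)
16x + 64y = 22x + 22y
x(16 - 22) = y(22 - 64)
x/y = (64 - 22)/(22 - 16) = 42/6
Simplify: 7:1
Total parts = 8; one part = 10656/8 = 1332.00 mL
16% solution: 7×1332.00 = 9324.00 mL
64% solution: 1×1332.00 = 1332.00 mL
= ratio 7:1; 9324.00 mL and 1332.00 mL

ratio 7:1; 9324.00 mL and 1332.00 mL


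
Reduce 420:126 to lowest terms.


GCD(420, 126) = 42
420/42 : 126/42
= 10:3

10:3


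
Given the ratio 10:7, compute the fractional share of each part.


Total parts = 10 + 7 = 17
First part: 10/17 = 10/17
Second part: 7/17 = 7/17
= 10/17 and 7/17

10/17 and 7/17


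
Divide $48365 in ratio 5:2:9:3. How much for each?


Total parts = 5 + 2 + 9 + 3 = 19
Part 1: 48365 × 5/19 = 12727.63
Part 2: 48365 × 2/19 = 5091.05
Part 3: 48365 × 9/19 = 22909.74
Part 4: 48365 × 3/19 = 7636.58
= Part 1: $12727.63, Part 2: $5091.05, Part 3: $22909.74, Part 4: $7636.58

Part 1: $12727.63, Part 2: $5091.05, Part 3: $22909.74, Part 4: $7636.58


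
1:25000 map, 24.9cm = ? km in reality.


Real distance = map distance × scale
= 24.9cm × 25000
= 622500 cm = 6225.0 m
= 6.225 km

6.225 km


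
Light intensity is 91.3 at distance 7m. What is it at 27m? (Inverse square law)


I₁d₁² = I₂d₂²
I₂ = I₁ × (d₁/d₂)²
= 91.3 × (7/27)²
= 91.3 × 49/729
= 4473.7/729
≈ 6.1368

6.1368


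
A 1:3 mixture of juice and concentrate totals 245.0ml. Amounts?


Total parts = 1 + 3 = 4
juice: 245.0 × 1/4 = 61.3ml
concentrate: 245.0 × 3/4 = 183.8ml
= 61.3ml and 183.8ml

61.3ml and 183.8ml


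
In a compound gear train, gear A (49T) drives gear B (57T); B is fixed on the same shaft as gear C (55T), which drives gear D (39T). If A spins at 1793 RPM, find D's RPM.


Stage 1: RPM_B = RPM_A × t_A/t_B = 1793 × 49/57 = 87857/57 ≈ 1541.35
B and C share a shaft → RPM_C = RPM_B
Stage 2: RPM_D = RPM_C × t_C/t_D = RPM_A × (t_A×t_C)/(t_B×t_D)
Overall ratio = (49×55)/(57×39) = 2695/2223
RPM_D = 1793 × 2695/2223 = 4832135/2223
≈ 2173.70 RPM

2173.70 RPM


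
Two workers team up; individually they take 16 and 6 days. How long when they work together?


Rate of A = 1/16 per day
Rate of B = 1/6 per day
Combined rate = 1/16 + 1/6 = 22/96 ≈ 0.2292 per day
Days = 1 / combined rate = 96/22
≈ 4.36 days

4.36 days


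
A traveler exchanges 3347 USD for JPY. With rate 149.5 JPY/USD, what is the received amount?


Amount × rate = 3347 × 149.5
= 500376.50 JPY

500376.50 JPY


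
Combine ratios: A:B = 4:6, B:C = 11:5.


Match B: multiply A:B by 11 → 44:66
Multiply B:C by 6 → 66:30
Combined: 44:66:30
GCD = 2
= 22:33:15

22:33:15


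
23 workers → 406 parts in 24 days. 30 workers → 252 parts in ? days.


Days ∝ work / workers, so d₂ = d₁ × (m₁/m₂) × (w₂/w₁)
Workers factor (inverse): 23/30 ≈ 0.7667
Work factor (direct): 252/406 ≈ 0.6207
d₂ = 24 × 23/30 × 252/406 = (24 × 23 × 252) / (30 × 406) = 139104/12180
≈ 11.42 days

11.42 days


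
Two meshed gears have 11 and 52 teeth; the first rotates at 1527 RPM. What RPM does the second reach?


Gear ratio = 11:52 = 11:52
RPM_B = RPM_A × (teeth_A / teeth_B)
= 1527 × (11/52)
= 323.0 RPM

323.0 RPM


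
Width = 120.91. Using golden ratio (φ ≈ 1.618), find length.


φ = (1 + √5) / 2 ≈ 1.618
Length = width × φ = 120.91 × 1.618 = 195.63238
≈ 195.63

195.63


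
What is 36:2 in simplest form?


GCD(36, 2) = 2
36/2 : 2/2
= 18:1

18:1


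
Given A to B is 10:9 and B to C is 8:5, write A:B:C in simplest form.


Match B: multiply A:B by 8 → 80:72
Multiply B:C by 9 → 72:45
Combined: 80:72:45
GCD = 1
= 80:72:45

80:72:45


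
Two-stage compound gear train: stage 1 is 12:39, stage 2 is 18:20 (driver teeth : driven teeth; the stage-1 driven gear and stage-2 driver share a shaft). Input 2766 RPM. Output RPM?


Stage 1: RPM_B = RPM_A × t_A/t_B = 2766 × 12/39 = 33192/39 ≈ 851.08
B and C share a shaft → RPM_C = RPM_B
Stage 2: RPM_D = RPM_C × t_C/t_D = RPM_A × (t_A×t_C)/(t_B×t_D)
Overall ratio = (12×18)/(39×20) = 216/780
RPM_D = 2766 × 216/780 = 597456/780
≈ 765.97 RPM

765.97 RPM


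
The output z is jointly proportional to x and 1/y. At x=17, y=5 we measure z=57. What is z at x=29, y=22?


z = k·x/y
Solve for k using the known point: k = z·y/x = 57×5/17 = 285/17 ≈ 16.7647
Now evaluate at x=29, y=22:
z = k × 29 / 22 = (285 × 29) / (17 × 22) = 8265/374
≈ 22.0989

22.0989


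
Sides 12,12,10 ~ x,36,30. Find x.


Scale factor = 36/12 = 3
Missing side = 12 × 3
= 36.0

36.0


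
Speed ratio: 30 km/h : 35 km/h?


Ratio = 30:35
GCD = 5
Simplified = 6:7
Time ratio (same distance) = 7:6
Speed ratio = 6:7

6:7


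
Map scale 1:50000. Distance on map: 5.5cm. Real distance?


Real distance = map distance × scale
= 5.5cm × 50000
= 275000 cm = 2750.0 m
= 2.750 km

2.750 km


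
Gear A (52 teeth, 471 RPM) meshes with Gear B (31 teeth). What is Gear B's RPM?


Gear ratio = 52:31 = 52:31
RPM_B = RPM_A × (teeth_A / teeth_B)
= 471 × (52/31)
= 790.1 RPM

790.1 RPM


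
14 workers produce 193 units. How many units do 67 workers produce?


Direct proportion: y/x = constant
k = 193/14 ≈ 13.7857
y₂ = k × 67 = 193 × 67 / 14 = 12931/14
≈ 923.64

923.64


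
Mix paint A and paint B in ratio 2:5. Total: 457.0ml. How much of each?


Total parts = 2 + 5 = 7
paint A: 457.0 × 2/7 = 130.6ml
paint B: 457.0 × 5/7 = 326.4ml
= 130.6ml and 326.4ml

130.6ml and 326.4ml


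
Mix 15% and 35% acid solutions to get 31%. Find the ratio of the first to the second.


Let x parts of 15% mix with y parts of 35%.
15x + 35y = 31(x + y)
15x + 35y = 31x + 31y
x(15 - 31) = y(31 - 35)
x/y = (35 - 31)/(31 - 15) = 4/16
Simplify: 1:4
= 1:4

1:4


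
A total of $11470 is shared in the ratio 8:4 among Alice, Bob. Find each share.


Total parts = 8 + 4 = 12
Alice: 11470 × 8/12 = 7646.67
Bob: 11470 × 4/12 = 3823.33
= Alice: $7646.67, Bob: $3823.33

Alice: $7646.67, Bob: $3823.33


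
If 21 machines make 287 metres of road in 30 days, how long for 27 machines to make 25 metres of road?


Days ∝ work / workers, so d₂ = d₁ × (m₁/m₂) × (w₂/w₁)
Workers factor (inverse): 21/27 ≈ 0.7778
Work factor (direct): 25/287 ≈ 0.0871
d₂ = 30 × 21/27 × 25/287 = (30 × 21 × 25) / (27 × 287) = 15750/7749
≈ 2.03 days

2.03 days


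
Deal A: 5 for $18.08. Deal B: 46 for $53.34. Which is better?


Deal A: $18.08/5 = $3.6160/unit
Deal B: $53.34/46 = $1.1596/unit
B is cheaper per unit
= Deal B

Deal B


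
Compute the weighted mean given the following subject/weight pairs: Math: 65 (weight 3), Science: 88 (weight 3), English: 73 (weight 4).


Numerator = 65×3 + 88×3 + 73×4
= 195 + 264 + 292
= 751
Total weight = 10
Weighted avg = 751/10
= 75.10

75.10


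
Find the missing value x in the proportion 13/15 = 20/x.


Cross multiply: 13 × x = 15 × 20
13x = 300
x = 300 / 13
= 23.08

23.08
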